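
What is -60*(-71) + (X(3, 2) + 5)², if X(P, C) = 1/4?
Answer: 68601/16 ≈ 4287.6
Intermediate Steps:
X(P, C) = ¼
-60*(-71) + (X(3, 2) + 5)² = -60*(-71) + (¼ + 5)² = 4260 + (21/4)² = 4260 + 441/16 = 68601/16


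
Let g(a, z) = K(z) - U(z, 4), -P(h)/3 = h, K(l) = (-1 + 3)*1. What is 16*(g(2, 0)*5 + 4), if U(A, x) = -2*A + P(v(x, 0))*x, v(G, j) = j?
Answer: 224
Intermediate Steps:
K(l) = 2 (K(l) = 2*1 = 2)
P(h) = -3*h
U(A, x) = -2*A (U(A, x) = -2*A + (-3*0)*x = -2*A + 0*x = -2*A + 0 = -2*A)
g(a, z) = 2 + 2*z (g(a, z) = 2 - (-2)*z = 2 + 2*z)
16*(g(2, 0)*5 + 4) = 16*((2 + 2*0)*5 + 4) = 16*((2 + 0)*5 + 4) = 16*(2*5 + 4) = 16*(10 + 4) = 16*14 = 224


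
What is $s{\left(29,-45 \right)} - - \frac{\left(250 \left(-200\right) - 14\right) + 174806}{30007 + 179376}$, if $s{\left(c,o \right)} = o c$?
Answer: $- \frac{273120023}{209383} \approx -1304.4$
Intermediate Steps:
$s{\left(c,o \right)} = c o$
$s{\left(29,-45 \right)} - - \frac{\left(250 \left(-200\right) - 14\right) + 174806}{30007 + 179376} = 29 \left(-45\right) - - \frac{\left(250 \left(-200\right) - 14\right) + 174806}{30007 + 179376} = -1305 - - \frac{\left(-50000 - 14\right) + 174806}{209383} = -1305 - - \frac{-50014 + 174806}{209383} = -1305 - - \frac{124792}{209383} = -1305 + \frac{124792}{209383} = - \frac{273120023}{209383}$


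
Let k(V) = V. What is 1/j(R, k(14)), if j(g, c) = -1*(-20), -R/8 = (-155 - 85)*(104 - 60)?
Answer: 1/20 ≈ 0.050000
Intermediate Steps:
R = 84480 (R = -8*(-155 - 85)*(104 - 60) = -(-1920)*44 = -8*(-10560) = 84480)
j(g, c) = 20
1/j(R, k(14)) = 1/20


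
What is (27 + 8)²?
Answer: 1225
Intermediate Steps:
(27 + 8)² = 35² = 1225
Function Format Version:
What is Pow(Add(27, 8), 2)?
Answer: 1225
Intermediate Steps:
Pow(Add(27, 8), 2) = Pow(35, 2) = 1225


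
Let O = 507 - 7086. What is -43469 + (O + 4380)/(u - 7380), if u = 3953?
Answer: -148966064/3427 ≈ -43468.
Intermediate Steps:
O = -6579
-43469 + (O + 4380)/(u - 7380) = -43469 + (-6579 + 4380)/(3953 - 7380) = -43469 - 2199/(-3427) = -43469 - 2199*(-1/3427) = -43469 + 2199/3427 = -148966064/3427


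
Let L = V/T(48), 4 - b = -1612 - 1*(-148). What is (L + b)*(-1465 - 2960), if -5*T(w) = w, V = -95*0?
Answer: -6495900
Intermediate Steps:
b = 1468 (b = 4 - (-1612 - 1*(-148)) = 4 - (-1612 + 148) = 4 - 1*(-1464) = 4 + 1464 = 1468)
V = 0
T(w) = -w/5
L = 0 (L = 0/((-1/5*48)) = 0/(-48/5) = 0*(-5/48) = 0)
(L + b)*(-1465 - 2960) = (0 + 1468)*(-1465 - 2960) = 1468*(-4425) = -6495900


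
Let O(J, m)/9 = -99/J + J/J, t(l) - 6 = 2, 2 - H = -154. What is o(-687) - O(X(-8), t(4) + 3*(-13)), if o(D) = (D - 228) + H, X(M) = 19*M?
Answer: -117627/152 ≈ -773.86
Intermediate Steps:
H = 156 (H = 2 - 1*(-154) = 2 + 154 = 156)
t(l) = 8 (t(l) = 6 + 2 = 8)
O(J, m) = 9 - 891/J (O(J, m) = 9*(-99/J + J/J) = 9*(-99/J + 1) = 9*(1 - 99/J) = 9 - 891/J)
o(D) = -72 + D (o(D) = (D - 228) + 156 = (-228 + D) + 156 = -72 + D)
o(-687) - O(X(-8), t(4) + 3*(-13)) = (-72 - 687) - (9 - 891/(19*(-8))) = -759 - (9 - 891/(-152)) = -759 - (9 - 891*(-1/152)) = -759 - (9 + 891/152) = -759 - 1*2259/152 = -759 - 2259/152 = -117627/152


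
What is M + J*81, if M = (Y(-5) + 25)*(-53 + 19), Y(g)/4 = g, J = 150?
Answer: 11980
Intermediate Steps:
Y(g) = 4*g
M = -170 (M = (4*(-5) + 25)*(-53 + 19) = (-20 + 25)*(-34) = 5*(-34) = -170)
M + J*81 = -170 + 150*81 = -170 + 12150 = 11980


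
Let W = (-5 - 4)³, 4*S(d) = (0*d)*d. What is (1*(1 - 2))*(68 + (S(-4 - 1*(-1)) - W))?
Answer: -797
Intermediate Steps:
S(d) = 0 (S(d) = ((0*d)*d)/4 = (0*d)/4 = (¼)*0 = 0)
W = -729 (W = (-9)³ = -729)
(1*(1 - 2))*(68 + (S(-4 - 1*(-1)) - W)) = (1*(1 - 2))*(68 + (0 - 1*(-729))) = (1*(-1))*(68 + (0 + 729)) = -(68 + 729) = -1*797 = -797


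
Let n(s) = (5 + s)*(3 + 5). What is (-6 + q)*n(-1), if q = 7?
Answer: 32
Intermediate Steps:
n(s) = 40 + 8*s (n(s) = (5 + s)*8 = 40 + 8*s)
(-6 + q)*n(-1) = (-6 + 7)*(40 + 8*(-1)) = 1*(40 - 8) = 1*32 = 32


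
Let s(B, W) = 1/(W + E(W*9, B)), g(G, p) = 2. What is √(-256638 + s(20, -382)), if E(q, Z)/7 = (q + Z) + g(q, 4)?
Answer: I*√151467346242462/24294 ≈ 506.59*I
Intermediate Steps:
E(q, Z) = 14 + 7*Z + 7*q (E(q, Z) = 7*((q + Z) + 2) = 7*((Z + q) + 2) = 7*(2 + Z + q) = 14 + 7*Z + 7*q)
s(B, W) = 1/(14 + 7*B + 64*W) (s(B, W) = 1/(W + (14 + 7*B + 7*(W*9))) = 1/(W + (14 + 7*B + 7*(9*W))) = 1/(W + (14 + 7*B + 63*W)) = 1/(14 + 7*B + 64*W))
√(-256638 + s(20, -382)) = √(-256638 + 1/(14 + 7*20 + 64*(-382))) = √(-256638 + 1/(14 + 140 - 24448)) = √(-256638 + 1/(-24294)) = √(-256638 - 1/24294) = √(-6234763573/24294) = I*√151467346242462/24294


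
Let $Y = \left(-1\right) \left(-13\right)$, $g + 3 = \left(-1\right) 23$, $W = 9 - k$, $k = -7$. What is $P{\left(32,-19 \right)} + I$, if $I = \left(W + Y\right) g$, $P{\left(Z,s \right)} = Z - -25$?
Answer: $-697$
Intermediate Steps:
$P{\left(Z,s \right)} = 25 + Z$ ($P{\left(Z,s \right)} = Z + 25 = 25 + Z$)
$W = 16$ ($W = 9 - -7 = 9 + 7 = 16$)
$g = -26$ ($g = -3 - 23 = -26$)
$Y = 13$
$I = -754$ ($I = \left(16 + 13\right) \left(-26\right) = 29 \left(-26\right) = -754$)
$P{\left(32,-19 \right)} + I = \left(25 + 32\right) - 754 = 57 - 754 = -697$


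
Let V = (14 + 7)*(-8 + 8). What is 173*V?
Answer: 0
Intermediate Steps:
V = 0 (V = 21*0 = 0)
173*V = 173*0 = 0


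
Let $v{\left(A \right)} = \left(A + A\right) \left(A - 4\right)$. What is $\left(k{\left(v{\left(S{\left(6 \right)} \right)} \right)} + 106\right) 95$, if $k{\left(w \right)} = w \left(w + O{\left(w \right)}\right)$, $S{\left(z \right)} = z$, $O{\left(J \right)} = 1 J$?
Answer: $119510$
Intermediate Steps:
$O{\left(J \right)} = J$
$v{\left(A \right)} = 2 A \left(-4 + A\right)$
$k{\left(w \right)} = 2 w^{2}$ ($k{\left(w \right)} = w \left(w + w\right) = w 2 w = 2 w^{2}$)
$\left(k{\left(v{\left(S{\left(6 \right)} \right)} \right)} + 106\right) 95 = \left(2 \left(2 \cdot 6 \left(-4 + 6\right)\right)^{2} + 106\right) 95 = \left(2 \left(2 \cdot 6 \cdot 2\right)^{2} + 106\right) 95 = \left(2 \cdot 24^{2} + 106\right) 95 = \left(2 \cdot 576 + 106\right) 95 = \left(1152 + 106\right) 95 = 1258 \cdot 95 = 119510$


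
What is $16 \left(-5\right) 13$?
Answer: $-1040$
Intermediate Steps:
$16 \left(-5\right) 13 = \left(-80\right) 13 = -1040$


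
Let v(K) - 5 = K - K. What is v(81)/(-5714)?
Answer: -5/5714 ≈ -0.00087504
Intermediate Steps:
v(K) = 5 (v(K) = 5 + (K - K) = 5 + 0 = 5)
v(81)/(-5714) = 5/(-5714) = 5*(-1/5714) = -5/5714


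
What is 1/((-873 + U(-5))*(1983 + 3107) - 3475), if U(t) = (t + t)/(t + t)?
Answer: -1/4441955 ≈ -2.2513e-7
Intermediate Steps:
U(t) = 1 (U(t) = (2*t)/((2*t)) = (2*t)*(1/(2*t)) = 1)
1/((-873 + U(-5))*(1983 + 3107) - 3475) = 1/((-873 + 1)*(1983 + 3107) - 3475) = 1/(-872*5090 - 3475) = 1/(-4438480 - 3475) = 1/(-4441955) = -1/4441955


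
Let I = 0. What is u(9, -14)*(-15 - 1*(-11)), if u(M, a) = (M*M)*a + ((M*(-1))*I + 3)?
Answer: 4524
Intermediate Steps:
u(M, a) = 3 + a*M² (u(M, a) = (M*M)*a + ((M*(-1))*0 + 3) = M²*a + (-M*0 + 3) = a*M² + (0 + 3) = a*M² + 3 = 3 + a*M²)
u(9, -14)*(-15 - 1*(-11)) = (3 - 14*9²)*(-15 - 1*(-11)) = (3 - 14*81)*(-15 + 11) = (3 - 1134)*(-4) = -1131*(-4) = 4524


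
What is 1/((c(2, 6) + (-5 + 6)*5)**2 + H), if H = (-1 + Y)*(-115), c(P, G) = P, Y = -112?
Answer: 1/13044 ≈ 7.6664e-5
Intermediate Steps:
H = 12995 (H = (-1 - 112)*(-115) = -113*(-115) = 12995)
1/((c(2, 6) + (-5 + 6)*5)**2 + H) = 1/((2 + (-5 + 6)*5)**2 + 12995) = 1/((2 + 1*5)**2 + 12995) = 1/((2 + 5)**2 + 12995) = 1/(7**2 + 12995) = 1/(49 + 12995) = 1/13044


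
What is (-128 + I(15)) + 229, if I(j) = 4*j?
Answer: 161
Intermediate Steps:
(-128 + I(15)) + 229 = (-128 + 4*15) + 229 = (-128 + 60) + 229 = -68 + 229 = 161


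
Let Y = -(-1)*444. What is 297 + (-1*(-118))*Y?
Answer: 52689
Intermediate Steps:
Y = 444 (Y = -1*(-444) = 444)
297 + (-1*(-118))*Y = 297 - 1*(-118)*444 = 297 + 118*444 = 297 + 52392 = 52689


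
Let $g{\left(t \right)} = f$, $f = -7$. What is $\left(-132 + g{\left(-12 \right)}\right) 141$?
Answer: $-19599$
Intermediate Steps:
$g{\left(t \right)} = -7$
$\left(-132 + g{\left(-12 \right)}\right) 141 = \left(-132 - 7\right) 141 = \left(-139\right) 141 = -19599$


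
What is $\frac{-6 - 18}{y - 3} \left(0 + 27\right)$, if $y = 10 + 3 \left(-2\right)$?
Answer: $-648$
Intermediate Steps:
$y = 4$ ($y = 10 - 6 = 4$)
$\frac{-6 - 18}{y - 3} \left(0 + 27\right) = \frac{-6 - 18}{4 - 3} \left(0 + 27\right) = - \frac{24}{1} \cdot 27 = \left(-24\right) 1 \cdot 27 = \left(-24\right) 27 = -648$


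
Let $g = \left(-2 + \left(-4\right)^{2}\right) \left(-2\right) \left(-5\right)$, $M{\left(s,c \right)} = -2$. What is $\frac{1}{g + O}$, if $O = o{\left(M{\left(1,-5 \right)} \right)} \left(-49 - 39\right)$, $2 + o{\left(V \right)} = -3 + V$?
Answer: $\frac{1}{756} \approx 0.0013228$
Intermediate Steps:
$o{\left(V \right)} = -5 + V$ ($o{\left(V \right)} = -2 + \left(-3 + V\right) = -5 + V$)
$O = 616$ ($O = \left(-5 - 2\right) \left(-49 - 39\right) = \left(-7\right) \left(-88\right) = 616$)
$g = 140$ ($g = \left(-2 + 16\right) \left(-2\right) \left(-5\right) = 14 \left(-2\right) \left(-5\right) = \left(-28\right) \left(-5\right) = 140$)
$\frac{1}{g + O} = \frac{1}{140 + 616} = \frac{1}{756}$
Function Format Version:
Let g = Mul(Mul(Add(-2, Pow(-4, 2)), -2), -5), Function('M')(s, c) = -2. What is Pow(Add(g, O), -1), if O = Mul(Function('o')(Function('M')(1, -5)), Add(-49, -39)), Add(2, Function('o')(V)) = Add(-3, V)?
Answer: Rational(1, 756) ≈ 0.0013228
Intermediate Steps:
Function('o')(V) = Add(-5, V) (Function('o')(V) = Add(-2, Add(-3, V)) = Add(-5, V))
O = 616 (O = Mul(Add(-5, -2), Add(-49, -39)) = Mul(-7, -88) = 616)
g = 140 (g = Mul(Mul(Add(-2, 16), -2), -5) = Mul(Mul(14, -2), -5) = Mul(-28, -5) = 140)
Pow(Add(g, O), -1) = Pow(Add(140, 616), -1) = Pow(756, -1) = Rational(1, 756)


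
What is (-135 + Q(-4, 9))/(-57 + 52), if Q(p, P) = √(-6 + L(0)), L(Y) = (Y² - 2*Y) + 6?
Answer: 27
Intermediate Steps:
L(Y) = 6 + Y² - 2*Y
Q(p, P) = 0 (Q(p, P) = √(-6 + (6 + 0² - 2*0)) = √(-6 + (6 + 0 + 0)) = √(-6 + 6) = √0 = 0)
(-135 + Q(-4, 9))/(-57 + 52) = (-135 + 0)/(-57 + 52) = -135/(-5) = -135*(-⅕) = 27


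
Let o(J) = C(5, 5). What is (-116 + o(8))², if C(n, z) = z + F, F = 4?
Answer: 11449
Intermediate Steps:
C(n, z) = 4 + z (C(n, z) = z + 4 = 4 + z)
o(J) = 9 (o(J) = 4 + 5 = 9)
(-116 + o(8))² = (-116 + 9)² = (-107)² = 11449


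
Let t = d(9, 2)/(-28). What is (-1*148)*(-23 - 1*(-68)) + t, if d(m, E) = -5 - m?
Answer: -13319/2 ≈ -6659.5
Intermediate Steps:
t = ½ (t = (-5 - 1*9)/(-28) = (-5 - 9)*(-1/28) = -14*(-1/28) = ½ ≈ 0.50000)
(-1*148)*(-23 - 1*(-68)) + t = (-1*148)*(-23 - 1*(-68)) + ½ = -148*(-23 + 68) + ½ = -148*45 + ½ = -6660 + ½ = -13319/2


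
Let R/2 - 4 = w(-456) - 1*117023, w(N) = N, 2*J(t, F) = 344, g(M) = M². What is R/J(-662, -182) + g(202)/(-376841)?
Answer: -44272905619/32408326 ≈ -1366.1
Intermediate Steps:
J(t, F) = 172 (J(t, F) = (½)*344 = 172)
R = -234950 (R = 8 + 2*(-456 - 1*117023) = 8 + 2*(-456 - 117023) = 8 + 2*(-117479) = 8 - 234958 = -234950)
R/J(-662, -182) + g(202)/(-376841) = -234950/172 + 202²/(-376841) = -234950*1/172 + 40804*(-1/376841) = -117475/86 - 40804/376841 = -44272905619/32408326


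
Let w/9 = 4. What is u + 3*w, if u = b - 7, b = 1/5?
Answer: 506/5 ≈ 101.20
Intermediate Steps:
b = 1/5 ≈ 0.20000
w = 36 (w = 9*4 = 36)
u = -34/5 (u = 1/5 - 7 = -34/5 ≈ -6.8000)
u + 3*w = -34/5 + 3*36 = -34/5 + 108 = 506/5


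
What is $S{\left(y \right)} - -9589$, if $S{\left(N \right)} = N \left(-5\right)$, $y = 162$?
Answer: $8779$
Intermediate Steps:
$S{\left(N \right)} = - 5 N$
$S{\left(y \right)} - -9589 = \left(-5\right) 162 - -9589 = -810 + 9589 = 8779$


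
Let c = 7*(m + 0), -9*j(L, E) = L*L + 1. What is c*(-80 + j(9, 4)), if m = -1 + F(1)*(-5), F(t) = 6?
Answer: 174034/9 ≈ 19337.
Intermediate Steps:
j(L, E) = -⅑ - L²/9 (j(L, E) = -(L*L + 1)/9 = -(L² + 1)/9 = -(1 + L²)/9 = -⅑ - L²/9)
m = -31 (m = -1 + 6*(-5) = -1 - 30 = -31)
c = -217 (c = 7*(-31 + 0) = 7*(-31) = -217)
c*(-80 + j(9, 4)) = -217*(-80 + (-⅑ - ⅑*9²)) = -217*(-80 + (-⅑ - ⅑*81)) = -217*(-80 + (-⅑ - 9)) = -217*(-80 - 82/9) = -217*(-802/9) = 174034/9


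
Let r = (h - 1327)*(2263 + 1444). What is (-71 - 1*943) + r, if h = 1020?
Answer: -1139063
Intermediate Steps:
r = -1138049 (r = (1020 - 1327)*(2263 + 1444) = -307*3707 = -1138049)
(-71 - 1*943) + r = (-71 - 1*943) - 1138049 = (-71 - 943) - 1138049 = -1014 - 1138049 = -1139063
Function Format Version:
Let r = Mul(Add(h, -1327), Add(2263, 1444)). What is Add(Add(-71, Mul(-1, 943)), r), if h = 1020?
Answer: -1139063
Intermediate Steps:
r = -1138049 (r = Mul(Add(1020, -1327), Add(2263, 1444)) = Mul(-307, 3707) = -1138049)
Add(Add(-71, Mul(-1, 943)), r) = Add(Add(-71, Mul(-1, 943)), -1138049) = Add(Add(-71, -943), -1138049) = Add(-1014, -1138049) = -1139063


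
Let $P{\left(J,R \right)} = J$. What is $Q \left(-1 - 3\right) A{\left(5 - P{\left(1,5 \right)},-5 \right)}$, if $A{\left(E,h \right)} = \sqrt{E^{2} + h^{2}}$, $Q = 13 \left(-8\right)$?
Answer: $416 \sqrt{41} \approx 2663.7$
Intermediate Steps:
$Q = -104$
$Q \left(-1 - 3\right) A{\left(5 - P{\left(1,5 \right)},-5 \right)} = - 104 \left(-1 - 3\right) \sqrt{\left(5 - 1\right)^{2} + \left(-5\right)^{2}} = - 104 \left(-1 - 3\right) \sqrt{\left(5 - 1\right)^{2} + 25} = - 104 \left(- 4 \sqrt{4^{2} + 25}\right) = - 104 \left(- 4 \sqrt{16 + 25}\right) = - 104 \left(- 4 \sqrt{41}\right) = 416 \sqrt{41}$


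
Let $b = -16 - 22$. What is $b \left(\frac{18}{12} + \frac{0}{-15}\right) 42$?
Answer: $-2394$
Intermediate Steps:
$b = -38$
$b \left(\frac{18}{12} + \frac{0}{-15}\right) 42 = - 38 \left(\frac{18}{12} + \frac{0}{-15}\right) 42 = - 38 \left(18 \cdot \frac{1}{12} + 0 \left(- \frac{1}{15}\right)\right) 42 = - 38 \left(\frac{3}{2} + 0\right) 42 = \left(-38\right) \frac{3}{2} \cdot 42 = \left(-57\right) 42 = -2394$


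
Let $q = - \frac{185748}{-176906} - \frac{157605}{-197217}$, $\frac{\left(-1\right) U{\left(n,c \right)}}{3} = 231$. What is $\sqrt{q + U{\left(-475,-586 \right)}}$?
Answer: $\frac{i \sqrt{23369218138860129356430}}{5814811767} \approx 26.29 i$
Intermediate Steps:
$U{\left(n,c \right)} = -693$ ($U{\left(n,c \right)} = \left(-3\right) 231 = -693$)
$q = \frac{10752322241}{5814811767}$ ($q = \left(-185748\right) \left(- \frac{1}{176906}\right) - - \frac{52535}{65739} = \frac{92874}{88453} + \frac{52535}{65739} = \frac{10752322241}{5814811767} \approx 1.8491$)
$\sqrt{q + U{\left(-475,-586 \right)}} = \sqrt{\frac{10752322241}{5814811767} - 693} = \sqrt{- \frac{4018912232290}{5814811767}} = \frac{i \sqrt{23369218138860129356430}}{5814811767}$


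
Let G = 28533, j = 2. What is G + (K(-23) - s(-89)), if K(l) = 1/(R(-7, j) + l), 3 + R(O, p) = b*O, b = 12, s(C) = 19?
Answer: 3136539/110 ≈ 28514.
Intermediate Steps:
R(O, p) = -3 + 12*O
K(l) = 1/(-87 + l) (K(l) = 1/((-3 + 12*(-7)) + l) = 1/((-3 - 84) + l) = 1/(-87 + l))
G + (K(-23) - s(-89)) = 28533 + (1/(-87 - 23) - 1*19) = 28533 + (1/(-110) - 19) = 28533 + (-1/110 - 19) = 28533 - 2091/110 = 3136539/110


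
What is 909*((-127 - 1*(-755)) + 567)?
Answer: 1086255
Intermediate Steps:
909*((-127 - 1*(-755)) + 567) = 909*((-127 + 755) + 567) = 909*(628 + 567) = 909*1195 = 1086255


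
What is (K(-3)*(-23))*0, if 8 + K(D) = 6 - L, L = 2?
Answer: 0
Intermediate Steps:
K(D) = -4 (K(D) = -8 + (6 - 1*2) = -8 + (6 - 2) = -8 + 4 = -4)
(K(-3)*(-23))*0 = -4*(-23)*0 = 92*0 = 0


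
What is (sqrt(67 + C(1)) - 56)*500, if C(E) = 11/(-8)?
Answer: -28000 + 625*sqrt(42) ≈ -23950.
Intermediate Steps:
C(E) = -11/8 (C(E) = 11*(-1/8) = -11/8)
(sqrt(67 + C(1)) - 56)*500 = (sqrt(67 - 11/8) - 56)*500 = (sqrt(525/8) - 56)*500 = (5*sqrt(42)/4 - 56)*500 = (-56 + 5*sqrt(42)/4)*500 = -28000 + 625*sqrt(42)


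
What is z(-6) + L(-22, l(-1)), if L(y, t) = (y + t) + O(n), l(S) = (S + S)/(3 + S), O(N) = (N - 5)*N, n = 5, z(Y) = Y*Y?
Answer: 13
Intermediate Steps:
z(Y) = Y²
O(N) = N*(-5 + N) (O(N) = (-5 + N)*N = N*(-5 + N))
l(S) = 2*S/(3 + S) (l(S) = (2*S)/(3 + S) = 2*S/(3 + S))
L(y, t) = t + y (L(y, t) = (y + t) + 5*(-5 + 5) = (t + y) + 5*0 = (t + y) + 0 = t + y)
z(-6) + L(-22, l(-1)) = (-6)² + (2*(-1)/(3 - 1) - 22) = 36 + (2*(-1)/2 - 22) = 36 + (2*(-1)*(½) - 22) = 36 + (-1 - 22) = 36 - 23 = 13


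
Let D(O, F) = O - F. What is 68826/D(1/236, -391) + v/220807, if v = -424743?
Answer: 1182453319847/6791802513 ≈ 174.10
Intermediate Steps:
68826/D(1/236, -391) + v/220807 = 68826/(1/236 - 1*(-391)) - 424743/220807 = 68826/(1/236 + 391) - 424743*1/220807 = 68826/(92277/236) - 424743/220807 = 68826*(236/92277) - 424743/220807 = 5414312/30759 - 424743/220807 = 1182453319847/6791802513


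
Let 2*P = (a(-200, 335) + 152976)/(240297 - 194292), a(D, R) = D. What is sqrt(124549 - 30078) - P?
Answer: -76388/46005 + 13*sqrt(559) ≈ 305.70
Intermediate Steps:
P = 76388/46005 (P = ((-200 + 152976)/(240297 - 194292))/2 = (152776/46005)/2 = (152776*(1/46005))/2 = (1/2)*(152776/46005) = 76388/46005 ≈ 1.6604)
sqrt(124549 - 30078) - P = sqrt(124549 - 30078) - 1*76388/46005 = sqrt(94471) - 76388/46005 = 13*sqrt(559) - 76388/46005 = -76388/46005 + 13*sqrt(559)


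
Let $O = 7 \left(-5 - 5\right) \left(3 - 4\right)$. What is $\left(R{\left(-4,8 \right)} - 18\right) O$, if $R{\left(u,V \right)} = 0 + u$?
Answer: $-1540$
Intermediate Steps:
$R{\left(u,V \right)} = u$
$O = 70$ ($O = 7 \left(\left(-10\right) \left(-1\right)\right) = 7 \cdot 10 = 70$)
$\left(R{\left(-4,8 \right)} - 18\right) O = \left(-4 - 18\right) 70 = \left(-22\right) 70 = -1540$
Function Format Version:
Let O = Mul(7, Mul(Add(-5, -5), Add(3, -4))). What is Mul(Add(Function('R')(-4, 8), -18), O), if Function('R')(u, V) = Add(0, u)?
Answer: -1540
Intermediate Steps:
Function('R')(u, V) = u
O = 70 (O = Mul(7, Mul(-10, -1)) = Mul(7, 10) = 70)
Mul(Add(Function('R')(-4, 8), -18), O) = Mul(Add(-4, -18), 70) = Mul(-22, 70) = -1540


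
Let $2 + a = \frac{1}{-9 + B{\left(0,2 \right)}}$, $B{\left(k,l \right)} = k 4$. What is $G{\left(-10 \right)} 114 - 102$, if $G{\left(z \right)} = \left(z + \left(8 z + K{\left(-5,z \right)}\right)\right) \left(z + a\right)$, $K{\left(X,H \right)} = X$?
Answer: $\frac{393184}{3} \approx 1.3106 \cdot 10^{5}$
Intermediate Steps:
$B{\left(k,l \right)} = 4 k$
$a = - \frac{19}{9}$ ($a = -2 + \frac{1}{-9 + 4 \cdot 0} = -2 + \frac{1}{-9 + 0} = -2 + \frac{1}{-9} = -2 - \frac{1}{9} = - \frac{19}{9} \approx -2.1111$)
$G{\left(z \right)} = \left(-5 + 9 z\right) \left(- \frac{19}{9} + z\right)$ ($G{\left(z \right)} = \left(z + \left(8 z - 5\right)\right) \left(z - \frac{19}{9}\right) = \left(z + \left(-5 + 8 z\right)\right) \left(- \frac{19}{9} + z\right) = \left(-5 + 9 z\right) \left(- \frac{19}{9} + z\right)$)
$G{\left(-10 \right)} 114 - 102 = \left(\frac{95}{9} - -240 + 9 \left(-10\right)^{2}\right) 114 - 102 = \left(\frac{95}{9} + 240 + 9 \cdot 100\right) 114 - 102 = \left(\frac{95}{9} + 240 + 900\right) 114 - 102 = \frac{10355}{9} \cdot 114 - 102 = \frac{393490}{3} - 102 = \frac{393184}{3}$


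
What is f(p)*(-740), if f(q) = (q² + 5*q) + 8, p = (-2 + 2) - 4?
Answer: -2960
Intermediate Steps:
p = -4 (p = 0 - 4 = -4)
f(q) = 8 + q² + 5*q
f(p)*(-740) = (8 + (-4)² + 5*(-4))*(-740) = (8 + 16 - 20)*(-740) = 4*(-740) = -2960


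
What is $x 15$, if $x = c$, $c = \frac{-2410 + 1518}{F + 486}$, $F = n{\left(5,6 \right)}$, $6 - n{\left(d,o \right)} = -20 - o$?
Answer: $- \frac{6690}{259} \approx -25.83$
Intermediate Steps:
$n{\left(d,o \right)} = 26 + o$ ($n{\left(d,o \right)} = 6 - \left(-20 - o\right) = 6 + \left(20 + o\right) = 26 + o$)
$F = 32$ ($F = 26 + 6 = 32$)
$c = - \frac{446}{259}$ ($c = \frac{-2410 + 1518}{32 + 486} = - \frac{892}{518} = \left(-892\right) \frac{1}{518} = - \frac{446}{259} \approx -1.722$)
$x = - \frac{446}{259} \approx -1.722$
$x 15 = \left(- \frac{446}{259}\right) 15 = - \frac{6690}{259}$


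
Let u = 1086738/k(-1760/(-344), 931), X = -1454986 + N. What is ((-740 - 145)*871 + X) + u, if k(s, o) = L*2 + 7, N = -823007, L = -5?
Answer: -3411074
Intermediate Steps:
X = -2277993 (X = -1454986 - 823007 = -2277993)
k(s, o) = -3 (k(s, o) = -5*2 + 7 = -10 + 7 = -3)
u = -362246 (u = 1086738/(-3) = 1086738*(-⅓) = -362246)
((-740 - 145)*871 + X) + u = ((-740 - 145)*871 - 2277993) - 362246 = (-885*871 - 2277993) - 362246 = (-770835 - 2277993) - 362246 = -3048828 - 362246 = -3411074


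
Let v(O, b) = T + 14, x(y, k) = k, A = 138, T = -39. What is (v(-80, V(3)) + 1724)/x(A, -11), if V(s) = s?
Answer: -1699/11 ≈ -154.45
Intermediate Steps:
v(O, b) = -25 (v(O, b) = -39 + 14 = -25)
(v(-80, V(3)) + 1724)/x(A, -11) = (-25 + 1724)/(-11) = 1699*(-1/11) = -1699/11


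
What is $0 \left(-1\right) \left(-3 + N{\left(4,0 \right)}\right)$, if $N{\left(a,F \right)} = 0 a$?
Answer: $0$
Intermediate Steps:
$N{\left(a,F \right)} = 0$
$0 \left(-1\right) \left(-3 + N{\left(4,0 \right)}\right) = 0 \left(-1\right) \left(-3 + 0\right) = 0 \left(-3\right) = 0$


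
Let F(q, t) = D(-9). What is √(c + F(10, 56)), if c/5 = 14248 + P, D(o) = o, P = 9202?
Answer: √117241 ≈ 342.40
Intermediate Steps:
F(q, t) = -9
c = 117250 (c = 5*(14248 + 9202) = 5*23450 = 117250)
√(c + F(10, 56)) = √(117250 - 9) = √117241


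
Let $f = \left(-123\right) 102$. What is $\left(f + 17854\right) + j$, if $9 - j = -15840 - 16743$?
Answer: $37900$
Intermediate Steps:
$f = -12546$
$j = 32592$ ($j = 9 - \left(-15840 - 16743\right) = 9 - -32583 = 9 + 32583 = 32592$)
$\left(f + 17854\right) + j = \left(-12546 + 17854\right) + 32592 = 5308 + 32592 = 37900$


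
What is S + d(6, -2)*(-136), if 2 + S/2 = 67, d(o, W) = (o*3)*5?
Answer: -12110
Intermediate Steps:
d(o, W) = 15*o (d(o, W) = (3*o)*5 = 15*o)
S = 130 (S = -4 + 2*67 = -4 + 134 = 130)
S + d(6, -2)*(-136) = 130 + (15*6)*(-136) = 130 + 90*(-136) = 130 - 12240 = -12110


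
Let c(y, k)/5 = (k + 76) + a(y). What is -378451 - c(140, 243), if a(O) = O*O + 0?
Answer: -478046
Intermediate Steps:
a(O) = O**2 (a(O) = O**2 + 0 = O**2)
c(y, k) = 380 + 5*k + 5*y**2 (c(y, k) = 5*((k + 76) + y**2) = 5*((76 + k) + y**2) = 5*(76 + k + y**2) = 380 + 5*k + 5*y**2)
-378451 - c(140, 243) = -378451 - (380 + 5*243 + 5*140**2) = -378451 - (380 + 1215 + 5*19600) = -378451 - (380 + 1215 + 98000) = -378451 - 1*99595 = -378451 - 99595 = -478046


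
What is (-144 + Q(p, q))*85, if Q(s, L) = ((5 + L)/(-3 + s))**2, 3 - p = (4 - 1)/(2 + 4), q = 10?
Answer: 64260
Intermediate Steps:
p = 5/2 (p = 3 - (4 - 1)/(2 + 4) = 3 - 3/6 = 3 - 1*1/2 = 3 - 1/2 = 5/2 ≈ 2.5000)
Q(s, L) = (5 + L)**2/(-3 + s)**2 (Q(s, L) = ((5 + L)/(-3 + s))**2 = (5 + L)**2/(-3 + s)**2)
(-144 + Q(p, q))*85 = (-144 + (5 + 10)**2/(-3 + 5/2)**2)*85 = (-144 + 15**2/(-1/2)**2)*85 = (-144 + 4*225)*85 = (-144 + 900)*85 = 756*85 = 64260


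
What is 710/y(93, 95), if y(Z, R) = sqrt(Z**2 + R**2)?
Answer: 355*sqrt(17674)/8837 ≈ 5.3406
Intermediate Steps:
y(Z, R) = sqrt(R**2 + Z**2)
710/y(93, 95) = 710/(sqrt(95**2 + 93**2)) = 710/(sqrt(9025 + 8649)) = 710/(sqrt(17674)) = 710*(sqrt(17674)/17674) = 355*sqrt(17674)/8837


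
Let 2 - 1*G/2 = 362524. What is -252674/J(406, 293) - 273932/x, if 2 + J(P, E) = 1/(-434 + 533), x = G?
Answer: 4534207740637/35708417 ≈ 1.2698e+5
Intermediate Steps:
G = -725044 (G = 4 - 2*362524 = 4 - 725048 = -725044)
x = -725044
J(P, E) = -197/99 (J(P, E) = -2 + 1/(-434 + 533) = -2 + 1/99 = -197/99)
-252674/J(406, 293) - 273932/x = -252674/(-197/99) - 273932/(-725044) = -252674*(-99/197) - 273932*(-1/725044) = 25014726/197 + 68483/181261 = 4534207740637/35708417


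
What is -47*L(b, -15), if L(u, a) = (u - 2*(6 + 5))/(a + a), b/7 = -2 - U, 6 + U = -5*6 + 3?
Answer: 611/2 ≈ 305.50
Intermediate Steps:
U = -33 (U = -6 + (-5*6 + 3) = -6 + (-30 + 3) = -6 - 27 = -33)
b = 217 (b = 7*(-2 - 1*(-33)) = 7*(-2 + 33) = 7*31 = 217)
L(u, a) = (-22 + u)/(2*a) (L(u, a) = (u - 2*11)/((2*a)) = (u - 22)*(1/(2*a)) = (-22 + u)*(1/(2*a)) = (-22 + u)/(2*a))
-47*L(b, -15) = -47*(-22 + 217)/(2*(-15)) = -47*(-1)*195/(2*15) = -47*(-13/2) = 611/2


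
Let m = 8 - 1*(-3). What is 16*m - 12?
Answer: 164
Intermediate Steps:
m = 11 (m = 8 + 3 = 11)
16*m - 12 = 16*11 - 12 = 176 - 12 = 164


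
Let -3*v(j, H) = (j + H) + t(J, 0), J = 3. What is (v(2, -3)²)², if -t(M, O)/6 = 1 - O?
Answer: 2401/81 ≈ 29.642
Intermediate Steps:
t(M, O) = -6 + 6*O (t(M, O) = -6*(1 - O) = -6 + 6*O)
v(j, H) = 2 - H/3 - j/3 (v(j, H) = -((j + H) + (-6 + 6*0))/3 = -((H + j) + (-6 + 0))/3 = -((H + j) - 6)/3 = -(-6 + H + j)/3 = 2 - H/3 - j/3)
(v(2, -3)²)² = ((2 - ⅓*(-3) - ⅓*2)²)² = ((2 + 1 - ⅔)²)² = ((7/3)²)² = (49/9)² = 2401/81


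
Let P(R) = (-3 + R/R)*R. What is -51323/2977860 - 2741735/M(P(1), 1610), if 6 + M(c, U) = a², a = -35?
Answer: -8164565549837/3630011340 ≈ -2249.2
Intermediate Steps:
P(R) = -2*R (P(R) = (-3 + 1)*R = -2*R)
M(c, U) = 1219 (M(c, U) = -6 + (-35)² = -6 + 1225 = 1219)
-51323/2977860 - 2741735/M(P(1), 1610) = -51323/2977860 - 2741735/1219 = -8164565549837/3630011340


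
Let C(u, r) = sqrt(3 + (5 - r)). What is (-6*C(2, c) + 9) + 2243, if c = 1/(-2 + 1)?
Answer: 2234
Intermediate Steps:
c = -1 (c = 1/(-1) = -1)
C(u, r) = sqrt(8 - r)
(-6*C(2, c) + 9) + 2243 = (-6*sqrt(8 - 1*(-1)) + 9) + 2243 = (-6*sqrt(8 + 1) + 9) + 2243 = (-6*sqrt(9) + 9) + 2243 = (-6*3 + 9) + 2243 = (-18 + 9) + 2243 = -9 + 2243 = 2234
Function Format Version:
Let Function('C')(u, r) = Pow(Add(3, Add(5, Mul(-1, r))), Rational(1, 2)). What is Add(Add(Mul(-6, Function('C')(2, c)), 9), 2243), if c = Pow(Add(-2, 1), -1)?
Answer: 2234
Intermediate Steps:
c = -1 (c = Pow(-1, -1) = -1)
Function('C')(u, r) = Pow(Add(8, Mul(-1, r)), Rational(1, 2))
Add(Add(Mul(-6, Function('C')(2, c)), 9), 2243) = Add(Add(Mul(-6, Pow(Add(8, Mul(-1, -1)), Rational(1, 2))), 9), 2243) = Add(Add(Mul(-6, Pow(Add(8, 1), Rational(1, 2))), 9), 2243) = Add(Add(Mul(-6, Pow(9, Rational(1, 2))), 9), 2243) = Add(Add(Mul(-6, 3), 9), 2243) = Add(Add(-18, 9), 2243) = Add(-9, 2243) = 2234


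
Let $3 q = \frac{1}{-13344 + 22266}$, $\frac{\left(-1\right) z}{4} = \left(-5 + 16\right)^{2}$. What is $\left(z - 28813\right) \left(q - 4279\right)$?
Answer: $\frac{3355435595761}{26766} \approx 1.2536 \cdot 10^{8}$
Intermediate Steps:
$z = -484$ ($z = - 4 \left(-5 + 16\right)^{2} = - 4 \cdot 11^{2} = \left(-4\right) 121 = -484$)
$q = \frac{1}{26766}$ ($q = \frac{1}{3 \left(-13344 + 22266\right)} = \frac{1}{3 \cdot 8922} = \frac{1}{3} \cdot \frac{1}{8922} = \frac{1}{26766} \approx 3.7361 \cdot 10^{-5}$)
$\left(z - 28813\right) \left(q - 4279\right) = \left(-484 - 28813\right) \left(\frac{1}{26766} - 4279\right) = \left(-29297\right) \left(- \frac{114531713}{26766}\right) = \frac{3355435595761}{26766}$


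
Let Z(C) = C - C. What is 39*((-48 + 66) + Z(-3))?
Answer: 702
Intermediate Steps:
Z(C) = 0
39*((-48 + 66) + Z(-3)) = 39*((-48 + 66) + 0) = 39*(18 + 0) = 39*18 = 702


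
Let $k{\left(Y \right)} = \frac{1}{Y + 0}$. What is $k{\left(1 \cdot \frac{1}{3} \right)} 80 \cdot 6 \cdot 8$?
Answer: $11520$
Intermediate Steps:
$k{\left(Y \right)} = \frac{1}{Y}$
$k{\left(1 \cdot \frac{1}{3} \right)} 80 \cdot 6 \cdot 8 = \frac{1}{1 \cdot \frac{1}{3}} \cdot 80 \cdot 6 \cdot 8 = \frac{1}{1 \cdot \frac{1}{3}} \cdot 80 \cdot 48 = \frac{1}{\frac{1}{3}} \cdot 80 \cdot 48 = 3 \cdot 80 \cdot 48 = 240 \cdot 48 = 11520$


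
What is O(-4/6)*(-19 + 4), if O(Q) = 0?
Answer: 0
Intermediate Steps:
O(-4/6)*(-19 + 4) = 0*(-19 + 4) = 0*(-15) = 0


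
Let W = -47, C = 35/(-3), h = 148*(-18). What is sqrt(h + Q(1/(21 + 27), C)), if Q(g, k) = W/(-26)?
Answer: I*sqrt(1799642)/26 ≈ 51.596*I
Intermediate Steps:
h = -2664
C = -35/3 (C = 35*(-1/3) = -35/3 ≈ -11.667)
Q(g, k) = 47/26 (Q(g, k) = -47/(-26) = -47*(-1/26) = 47/26)
sqrt(h + Q(1/(21 + 27), C)) = sqrt(-2664 + 47/26) = sqrt(-69217/26) = I*sqrt(1799642)/26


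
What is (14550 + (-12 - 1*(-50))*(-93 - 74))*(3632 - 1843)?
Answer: 14676956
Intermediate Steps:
(14550 + (-12 - 1*(-50))*(-93 - 74))*(3632 - 1843) = (14550 + (-12 + 50)*(-167))*1789 = (14550 + 38*(-167))*1789 = (14550 - 6346)*1789 = 8204*1789 = 14676956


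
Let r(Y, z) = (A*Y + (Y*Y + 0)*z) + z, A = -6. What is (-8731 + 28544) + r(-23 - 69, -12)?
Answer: -81215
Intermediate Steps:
r(Y, z) = z - 6*Y + z*Y**2 (r(Y, z) = (-6*Y + (Y*Y + 0)*z) + z = (-6*Y + (Y**2 + 0)*z) + z = (-6*Y + Y**2*z) + z = (-6*Y + z*Y**2) + z = z - 6*Y + z*Y**2)
(-8731 + 28544) + r(-23 - 69, -12) = (-8731 + 28544) + (-12 - 6*(-23 - 69) - 12*(-23 - 69)**2) = 19813 + (-12 - 6*(-92) - 12*(-92)**2) = 19813 + (-12 + 552 - 12*8464) = 19813 + (-12 + 552 - 101568) = 19813 - 101028 = -81215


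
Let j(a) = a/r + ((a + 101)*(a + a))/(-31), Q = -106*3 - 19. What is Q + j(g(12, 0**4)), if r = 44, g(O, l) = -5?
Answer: -417583/1364 ≈ -306.15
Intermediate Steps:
Q = -337 (Q = -318 - 19 = -337)
j(a) = a/44 - 2*a*(101 + a)/31 (j(a) = a/44 + ((a + 101)*(a + a))/(-31) = a*(1/44) + ((101 + a)*(2*a))*(-1/31) = a/44 + (2*a*(101 + a))*(-1/31) = a/44 - 2*a*(101 + a)/31)
Q + j(g(12, 0**4)) = -337 - 1/1364*(-5)*(8857 + 88*(-5)) = -337 - 1/1364*(-5)*(8857 - 440) = -337 - 1/1364*(-5)*8417 = -337 + 42085/1364 = -417583/1364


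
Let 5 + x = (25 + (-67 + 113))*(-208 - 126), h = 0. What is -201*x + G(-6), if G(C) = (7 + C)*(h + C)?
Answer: 4767513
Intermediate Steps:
G(C) = C*(7 + C) (G(C) = (7 + C)*(0 + C) = (7 + C)*C = C*(7 + C))
x = -23719 (x = -5 + (25 + (-67 + 113))*(-208 - 126) = -5 + (25 + 46)*(-334) = -5 + 71*(-334) = -5 - 23714 = -23719)
-201*x + G(-6) = -201*(-23719) - 6*(7 - 6) = 4767519 - 6*1 = 4767519 - 6 = 4767513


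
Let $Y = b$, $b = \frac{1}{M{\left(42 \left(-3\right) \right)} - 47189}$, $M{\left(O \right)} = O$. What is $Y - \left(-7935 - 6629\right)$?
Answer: $\frac{689095659}{47315} \approx 14564.0$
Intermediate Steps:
$b = - \frac{1}{47315}$ ($b = \frac{1}{42 \left(-3\right) - 47189} = \frac{1}{-126 - 47189} = \frac{1}{-47315} = - \frac{1}{47315} \approx -2.1135 \cdot 10^{-5}$)
$Y = - \frac{1}{47315} \approx -2.1135 \cdot 10^{-5}$
$Y - \left(-7935 - 6629\right) = - \frac{1}{47315} - \left(-7935 - 6629\right) = - \frac{1}{47315} - -14564 = - \frac{1}{47315} + 14564 = \frac{689095659}{47315}$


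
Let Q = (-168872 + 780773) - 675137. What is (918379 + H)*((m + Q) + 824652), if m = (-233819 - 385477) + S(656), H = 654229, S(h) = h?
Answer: 224530679808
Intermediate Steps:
Q = -63236 (Q = 611901 - 675137 = -63236)
m = -618640 (m = (-233819 - 385477) + 656 = -619296 + 656 = -618640)
(918379 + H)*((m + Q) + 824652) = (918379 + 654229)*((-618640 - 63236) + 824652) = 1572608*(-681876 + 824652) = 1572608*142776 = 224530679808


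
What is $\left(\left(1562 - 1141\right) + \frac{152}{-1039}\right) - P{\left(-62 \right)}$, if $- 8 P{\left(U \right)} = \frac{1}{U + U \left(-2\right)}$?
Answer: $\frac{216885471}{515344} \approx 420.86$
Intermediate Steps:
$P{\left(U \right)} = \frac{1}{8 U}$ ($P{\left(U \right)} = - \frac{1}{8 \left(U + U \left(-2\right)\right)} = - \frac{1}{8 \left(U - 2 U\right)} = - \frac{1}{8 \left(- U\right)} = - \frac{\left(-1\right) \frac{1}{U}}{8} = \frac{1}{8 U}$)
$\left(\left(1562 - 1141\right) + \frac{152}{-1039}\right) - P{\left(-62 \right)} = \left(\left(1562 - 1141\right) + \frac{152}{-1039}\right) - \frac{1}{8 \left(-62\right)} = \left(421 + 152 \left(- \frac{1}{1039}\right)\right) - \frac{1}{8} \left(- \frac{1}{62}\right) = \left(421 - \frac{152}{1039}\right) - - \frac{1}{496} = \frac{437267}{1039} + \frac{1}{496} = \frac{216885471}{515344}$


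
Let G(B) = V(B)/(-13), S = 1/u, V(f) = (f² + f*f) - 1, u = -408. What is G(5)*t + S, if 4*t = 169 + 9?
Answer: -889657/5304 ≈ -167.73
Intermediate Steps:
V(f) = -1 + 2*f² (V(f) = (f² + f²) - 1 = 2*f² - 1 = -1 + 2*f²)
S = -1/408 (S = 1/(-408) = -1/408 ≈ -0.0024510)
G(B) = 1/13 - 2*B²/13 (G(B) = (-1 + 2*B²)/(-13) = (-1 + 2*B²)*(-1/13) = 1/13 - 2*B²/13)
t = 89/2 (t = (169 + 9)/4 = (¼)*178 = 89/2 ≈ 44.500)
G(5)*t + S = (1/13 - 2/13*5²)*(89/2) - 1/408 = (1/13 - 2/13*25)*(89/2) - 1/408 = (1/13 - 50/13)*(89/2) - 1/408 = -49/13*89/2 - 1/408 = -4361/26 - 1/408 = -889657/5304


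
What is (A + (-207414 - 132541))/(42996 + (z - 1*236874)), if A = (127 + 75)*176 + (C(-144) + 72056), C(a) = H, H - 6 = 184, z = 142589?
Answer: 232157/51289 ≈ 4.5265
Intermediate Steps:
H = 190 (H = 6 + 184 = 190)
C(a) = 190
A = 107798 (A = (127 + 75)*176 + (190 + 72056) = 202*176 + 72246 = 35552 + 72246 = 107798)
(A + (-207414 - 132541))/(42996 + (z - 1*236874)) = (107798 + (-207414 - 132541))/(42996 + (142589 - 1*236874)) = (107798 - 339955)/(42996 + (142589 - 236874)) = -232157/(42996 - 94285) = -232157/(-51289) = -232157*(-1/51289) = 232157/51289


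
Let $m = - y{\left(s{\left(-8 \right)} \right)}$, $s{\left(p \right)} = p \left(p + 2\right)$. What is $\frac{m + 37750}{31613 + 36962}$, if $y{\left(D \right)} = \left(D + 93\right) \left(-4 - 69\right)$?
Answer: $\frac{48043}{68575} \approx 0.70059$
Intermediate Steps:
$s{\left(p \right)} = p \left(2 + p\right)$
$y{\left(D \right)} = -6789 - 73 D$ ($y{\left(D \right)} = \left(93 + D\right) \left(-73\right) = -6789 - 73 D$)
$m = 10293$ ($m = - (-6789 - 73 \left(- 8 \left(2 - 8\right)\right)) = - (-6789 - 73 \left(\left(-8\right) \left(-6\right)\right)) = - (-6789 - 3504) = \left(-1\right) \left(-10293\right) = 10293$)
$\frac{m + 37750}{31613 + 36962} = \frac{10293 + 37750}{31613 + 36962} = \frac{48043}{68575}$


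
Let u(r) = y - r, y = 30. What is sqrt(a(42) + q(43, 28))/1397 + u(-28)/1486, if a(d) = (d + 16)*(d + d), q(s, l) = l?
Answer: 92523/1037971 ≈ 0.089138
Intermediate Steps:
u(r) = 30 - r
a(d) = 2*d*(16 + d) (a(d) = (16 + d)*(2*d) = 2*d*(16 + d))
sqrt(a(42) + q(43, 28))/1397 + u(-28)/1486 = sqrt(2*42*(16 + 42) + 28)/1397 + (30 - 1*(-28))/1486 = sqrt(2*42*58 + 28)*(1/1397) + (30 + 28)*(1/1486) = sqrt(4872 + 28)*(1/1397) + 58*(1/1486) = sqrt(4900)*(1/1397) + 29/743 = 70*(1/1397) + 29/743 = 70/1397 + 29/743 = 92523/1037971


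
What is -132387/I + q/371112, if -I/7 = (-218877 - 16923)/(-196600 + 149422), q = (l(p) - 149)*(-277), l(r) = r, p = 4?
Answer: 657012616919/173627400 ≈ 3784.0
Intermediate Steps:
q = 40165 (q = (4 - 149)*(-277) = -145*(-277) = 40165)
I = -91700/2621 (I = -7*(-218877 - 16923)/(-196600 + 149422) = -(-1650600)/(-47178) = -(-1650600)*(-1)/47178 = -7*13100/2621 = -91700/2621 ≈ -34.987)
-132387/I + q/371112 = -132387/(-91700/2621) + 40165/371112 = -132387*(-2621/91700) + 40165*(1/371112) = 346986327/91700 + 40165/371112 = 657012616919/173627400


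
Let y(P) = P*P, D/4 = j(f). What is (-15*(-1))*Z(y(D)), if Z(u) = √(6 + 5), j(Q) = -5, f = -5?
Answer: 15*√11 ≈ 49.749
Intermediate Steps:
D = -20 (D = 4*(-5) = -20)
y(P) = P²
Z(u) = √11
(-15*(-1))*Z(y(D)) = (-15*(-1))*√11 = 15*√11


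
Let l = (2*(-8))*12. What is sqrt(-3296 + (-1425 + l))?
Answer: 17*I*sqrt(17) ≈ 70.093*I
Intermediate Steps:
l = -192 (l = -16*12 = -192)
sqrt(-3296 + (-1425 + l)) = sqrt(-3296 + (-1425 - 192)) = sqrt(-3296 - 1617) = sqrt(-4913) = 17*I*sqrt(17)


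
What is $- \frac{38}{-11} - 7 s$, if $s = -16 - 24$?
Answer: $\frac{3118}{11} \approx 283.45$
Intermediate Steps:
$s = -40$
$- \frac{38}{-11} - 7 s = - \frac{38}{-11} - -280 = \left(-38\right) \left(- \frac{1}{11}\right) + 280 = \frac{38}{11} + 280 = \frac{3118}{11}$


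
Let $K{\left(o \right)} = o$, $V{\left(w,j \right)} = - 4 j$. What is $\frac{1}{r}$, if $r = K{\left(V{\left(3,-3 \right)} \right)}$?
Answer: $\frac{1}{12} \approx 0.083333$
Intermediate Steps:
$r = 12$ ($r = \left(-4\right) \left(-3\right) = 12$)
$\frac{1}{r} = \frac{1}{12}$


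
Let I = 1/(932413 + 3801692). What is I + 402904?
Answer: 1907389840921/4734105 ≈ 4.0290e+5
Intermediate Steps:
I = 1/4734105 ≈ 2.1123e-7
I + 402904 = 1/4734105 + 402904 = 1907389840921/4734105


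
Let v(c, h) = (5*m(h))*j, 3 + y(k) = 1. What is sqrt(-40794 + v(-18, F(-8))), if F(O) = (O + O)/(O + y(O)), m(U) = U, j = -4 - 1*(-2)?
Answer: I*sqrt(40810) ≈ 202.01*I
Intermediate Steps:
j = -2 (j = -4 + 2 = -2)
y(k) = -2 (y(k) = -3 + 1 = -2)
F(O) = 2*O/(-2 + O) (F(O) = (O + O)/(O - 2) = (2*O)/(-2 + O) = 2*O/(-2 + O))
v(c, h) = -10*h (v(c, h) = (5*h)*(-2) = -10*h)
sqrt(-40794 + v(-18, F(-8))) = sqrt(-40794 - 20*(-8)/(-2 - 8)) = sqrt(-40794 - 20*(-8)/(-10)) = sqrt(-40794 - 20*(-8)*(-1)/10) = sqrt(-40794 - 10*8/5) = sqrt(-40794 - 16) = sqrt(-40810) = I*sqrt(40810)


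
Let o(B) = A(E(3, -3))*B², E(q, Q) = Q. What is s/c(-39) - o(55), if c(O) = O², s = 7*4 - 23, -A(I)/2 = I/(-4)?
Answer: 13803085/3042 ≈ 4537.5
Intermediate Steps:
A(I) = I/2 (A(I) = -2*I/(-4) = -2*I*(-1)/4 = -(-1)*I/2 = I/2)
s = 5 (s = 28 - 23 = 5)
o(B) = -3*B²/2 (o(B) = ((½)*(-3))*B² = -3*B²/2)
s/c(-39) - o(55) = 5/((-39)²) - (-3)*55²/2 = 5/1521 - (-3)*3025/2 = 5*(1/1521) - 1*(-9075/2) = 5/1521 + 9075/2 = 13803085/3042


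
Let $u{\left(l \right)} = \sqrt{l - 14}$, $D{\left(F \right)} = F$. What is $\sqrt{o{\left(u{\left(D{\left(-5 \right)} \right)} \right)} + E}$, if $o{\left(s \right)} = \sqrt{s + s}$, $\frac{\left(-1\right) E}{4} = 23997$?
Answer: $\sqrt{-95988 + \sqrt{2} \sqrt[4]{19} \sqrt{i}} \approx 0.003 + 309.82 i$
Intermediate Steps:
$E = -95988$ ($E = \left(-4\right) 23997 = -95988$)
$u{\left(l \right)} = \sqrt{-14 + l}$
$o{\left(s \right)} = \sqrt{2} \sqrt{s}$ ($o{\left(s \right)} = \sqrt{2 s} = \sqrt{2} \sqrt{s}$)
$\sqrt{o{\left(u{\left(D{\left(-5 \right)} \right)} \right)} + E} = \sqrt{\sqrt{2} \sqrt{\sqrt{-14 - 5}} - 95988} = \sqrt{\sqrt{2} \sqrt{\sqrt{-19}} - 95988} = \sqrt{\sqrt{2} \sqrt{i \sqrt{19}} - 95988} = \sqrt{\sqrt{2} \sqrt[4]{19} \sqrt{i} - 95988} = \sqrt{-95988 + \sqrt{2} \sqrt[4]{19} \sqrt{i}}$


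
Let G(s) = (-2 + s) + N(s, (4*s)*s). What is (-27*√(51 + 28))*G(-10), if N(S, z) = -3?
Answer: 405*√79 ≈ 3599.7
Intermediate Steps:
G(s) = -5 + s (G(s) = (-2 + s) - 3 = -5 + s)
(-27*√(51 + 28))*G(-10) = (-27*√(51 + 28))*(-5 - 10) = -27*√79*(-15) = 405*√79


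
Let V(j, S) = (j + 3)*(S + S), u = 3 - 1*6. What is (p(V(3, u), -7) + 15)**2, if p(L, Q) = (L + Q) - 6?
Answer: 1156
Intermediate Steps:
u = -3 (u = 3 - 6 = -3)
V(j, S) = 2*S*(3 + j) (V(j, S) = (3 + j)*(2*S) = 2*S*(3 + j))
p(L, Q) = -6 + L + Q
(p(V(3, u), -7) + 15)**2 = ((-6 + 2*(-3)*(3 + 3) - 7) + 15)**2 = ((-6 + 2*(-3)*6 - 7) + 15)**2 = ((-6 - 36 - 7) + 15)**2 = (-49 + 15)**2 = (-34)**2 = 1156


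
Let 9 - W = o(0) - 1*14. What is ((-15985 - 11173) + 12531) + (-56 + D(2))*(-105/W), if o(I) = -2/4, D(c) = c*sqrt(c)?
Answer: -675709/47 - 420*sqrt(2)/47 ≈ -14389.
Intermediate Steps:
D(c) = c**(3/2)
o(I) = -1/2 (o(I) = -2*1/4 = -1/2)
W = 47/2 (W = 9 - (-1/2 - 1*14) = 9 - (-1/2 - 14) = 9 - 1*(-29/2) = 9 + 29/2 = 47/2 ≈ 23.500)
((-15985 - 11173) + 12531) + (-56 + D(2))*(-105/W) = ((-15985 - 11173) + 12531) + (-56 + 2**(3/2))*(-105/47/2) = (-27158 + 12531) + (-56 + 2*sqrt(2))*(-105*2/47) = -14627 + (-56 + 2*sqrt(2))*(-210/47) = -14627 + (11760/47 - 420*sqrt(2)/47) = -675709/47 - 420*sqrt(2)/47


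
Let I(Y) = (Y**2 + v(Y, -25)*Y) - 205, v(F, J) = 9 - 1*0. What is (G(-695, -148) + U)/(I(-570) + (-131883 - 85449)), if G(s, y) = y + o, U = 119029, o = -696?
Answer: 118185/102233 ≈ 1.1560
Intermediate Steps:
v(F, J) = 9 (v(F, J) = 9 + 0 = 9)
I(Y) = -205 + Y**2 + 9*Y (I(Y) = (Y**2 + 9*Y) - 205 = -205 + Y**2 + 9*Y)
G(s, y) = -696 + y (G(s, y) = y - 696 = -696 + y)
(G(-695, -148) + U)/(I(-570) + (-131883 - 85449)) = ((-696 - 148) + 119029)/((-205 + (-570)**2 + 9*(-570)) + (-131883 - 85449)) = (-844 + 119029)/((-205 + 324900 - 5130) - 217332) = 118185/(319565 - 217332) = 118185/102233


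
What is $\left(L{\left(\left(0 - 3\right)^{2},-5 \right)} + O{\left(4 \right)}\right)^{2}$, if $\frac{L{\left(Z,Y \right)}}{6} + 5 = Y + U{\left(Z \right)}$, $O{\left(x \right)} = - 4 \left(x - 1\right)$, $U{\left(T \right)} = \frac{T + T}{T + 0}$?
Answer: $3600$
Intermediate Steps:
$U{\left(T \right)} = 2$ ($U{\left(T \right)} = \frac{2 T}{T} = 2$)
$O{\left(x \right)} = 4 - 4 x$ ($O{\left(x \right)} = - 4 \left(-1 + x\right) = 4 - 4 x$)
$L{\left(Z,Y \right)} = -18 + 6 Y$ ($L{\left(Z,Y \right)} = -30 + 6 \left(Y + 2\right) = -30 + 6 \left(2 + Y\right) = -30 + \left(12 + 6 Y\right) = -18 + 6 Y$)
$\left(L{\left(\left(0 - 3\right)^{2},-5 \right)} + O{\left(4 \right)}\right)^{2} = \left(\left(-18 + 6 \left(-5\right)\right) + \left(4 - 16\right)\right)^{2} = \left(\left(-18 - 30\right) + \left(4 - 16\right)\right)^{2} = \left(-48 - 12\right)^{2} = \left(-60\right)^{2} = 3600$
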